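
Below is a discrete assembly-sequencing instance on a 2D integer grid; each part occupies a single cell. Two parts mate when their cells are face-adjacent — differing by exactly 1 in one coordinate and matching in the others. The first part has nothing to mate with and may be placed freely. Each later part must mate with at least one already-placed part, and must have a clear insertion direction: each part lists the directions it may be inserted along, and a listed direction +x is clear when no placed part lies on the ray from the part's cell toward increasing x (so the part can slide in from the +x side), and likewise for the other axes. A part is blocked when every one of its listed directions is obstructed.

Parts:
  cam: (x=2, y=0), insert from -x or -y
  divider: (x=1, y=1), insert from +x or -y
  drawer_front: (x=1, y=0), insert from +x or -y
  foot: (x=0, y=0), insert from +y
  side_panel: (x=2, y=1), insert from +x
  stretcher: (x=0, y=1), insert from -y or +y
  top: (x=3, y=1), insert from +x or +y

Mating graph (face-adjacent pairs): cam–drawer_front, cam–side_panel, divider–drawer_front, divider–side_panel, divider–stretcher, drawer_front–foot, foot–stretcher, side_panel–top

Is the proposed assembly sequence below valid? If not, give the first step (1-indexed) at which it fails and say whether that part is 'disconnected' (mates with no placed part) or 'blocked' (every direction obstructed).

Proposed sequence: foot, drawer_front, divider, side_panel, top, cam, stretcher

Valid

1. foot@(0, 0) [+y clear] — {foot}
2. drawer_front@(1, 0) [+x clear] — {drawer_front, foot}
3. divider@(1, 1) [+x clear] — {divider, drawer_front, foot}
4. side_panel@(2, 1) [+x clear] — {divider, drawer_front, foot, side_panel}
5. top@(3, 1) [+x clear] — {divider, drawer_front, foot, side_panel, top}
6. cam@(2, 0) [-y clear] — {cam, divider, drawer_front, foot, side_panel, top}
7. stretcher@(0, 1) [+y clear] — {cam, divider, drawer_front, foot, side_panel, stretcher, top}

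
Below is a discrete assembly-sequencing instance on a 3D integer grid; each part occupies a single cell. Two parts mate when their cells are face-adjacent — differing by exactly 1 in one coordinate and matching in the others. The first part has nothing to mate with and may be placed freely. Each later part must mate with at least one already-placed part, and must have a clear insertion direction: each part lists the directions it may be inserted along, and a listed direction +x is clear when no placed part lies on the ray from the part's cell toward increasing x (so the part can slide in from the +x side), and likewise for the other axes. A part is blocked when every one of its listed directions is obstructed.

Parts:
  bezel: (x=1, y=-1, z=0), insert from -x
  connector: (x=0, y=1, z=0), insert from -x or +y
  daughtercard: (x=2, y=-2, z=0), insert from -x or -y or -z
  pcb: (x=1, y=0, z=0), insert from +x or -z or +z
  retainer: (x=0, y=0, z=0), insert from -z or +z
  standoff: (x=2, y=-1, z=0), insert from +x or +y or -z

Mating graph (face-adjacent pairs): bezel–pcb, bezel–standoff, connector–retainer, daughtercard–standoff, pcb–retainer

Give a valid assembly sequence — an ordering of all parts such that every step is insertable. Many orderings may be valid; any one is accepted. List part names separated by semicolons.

connector; retainer; pcb; bezel; standoff; daughtercard

1. connector@(0, 1, 0) [-x clear] — {connector}
2. retainer@(0, 0, 0) [-z clear] — {connector, retainer}
3. pcb@(1, 0, 0) [+x clear] — {connector, pcb, retainer}
4. bezel@(1, -1, 0) [-x clear] — {bezel, connector, pcb, retainer}
5. standoff@(2, -1, 0) [+x clear] — {bezel, connector, pcb, retainer, standoff}
6. daughtercard@(2, -2, 0) [-x clear] — {bezel, connector, daughtercard, pcb, retainer, standoff}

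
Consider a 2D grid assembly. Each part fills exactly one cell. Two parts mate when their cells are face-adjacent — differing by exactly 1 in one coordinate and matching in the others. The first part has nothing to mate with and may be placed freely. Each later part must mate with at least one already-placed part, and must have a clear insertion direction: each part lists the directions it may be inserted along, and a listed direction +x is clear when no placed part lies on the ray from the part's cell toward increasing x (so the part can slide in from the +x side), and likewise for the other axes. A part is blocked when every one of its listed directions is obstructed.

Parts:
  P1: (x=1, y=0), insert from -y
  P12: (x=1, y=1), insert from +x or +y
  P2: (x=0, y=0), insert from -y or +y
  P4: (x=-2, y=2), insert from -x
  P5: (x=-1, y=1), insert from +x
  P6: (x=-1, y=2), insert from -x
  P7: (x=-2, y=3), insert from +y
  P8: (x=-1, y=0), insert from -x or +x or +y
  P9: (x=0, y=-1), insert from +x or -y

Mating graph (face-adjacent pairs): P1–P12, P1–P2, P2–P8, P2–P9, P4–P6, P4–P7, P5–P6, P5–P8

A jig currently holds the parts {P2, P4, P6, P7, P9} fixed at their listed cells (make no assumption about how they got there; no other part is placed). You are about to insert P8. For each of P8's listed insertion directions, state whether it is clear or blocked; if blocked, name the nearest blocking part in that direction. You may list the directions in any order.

-x: ray from P8(-1, 0) has no placed part ⇒ clear
+x: nearest on ray is P2@(0, 0) ⇒ blocked
+y: nearest on ray is P6@(-1, 2) ⇒ blocked

+x: blocked by P2; +y: blocked by P6; -x: clear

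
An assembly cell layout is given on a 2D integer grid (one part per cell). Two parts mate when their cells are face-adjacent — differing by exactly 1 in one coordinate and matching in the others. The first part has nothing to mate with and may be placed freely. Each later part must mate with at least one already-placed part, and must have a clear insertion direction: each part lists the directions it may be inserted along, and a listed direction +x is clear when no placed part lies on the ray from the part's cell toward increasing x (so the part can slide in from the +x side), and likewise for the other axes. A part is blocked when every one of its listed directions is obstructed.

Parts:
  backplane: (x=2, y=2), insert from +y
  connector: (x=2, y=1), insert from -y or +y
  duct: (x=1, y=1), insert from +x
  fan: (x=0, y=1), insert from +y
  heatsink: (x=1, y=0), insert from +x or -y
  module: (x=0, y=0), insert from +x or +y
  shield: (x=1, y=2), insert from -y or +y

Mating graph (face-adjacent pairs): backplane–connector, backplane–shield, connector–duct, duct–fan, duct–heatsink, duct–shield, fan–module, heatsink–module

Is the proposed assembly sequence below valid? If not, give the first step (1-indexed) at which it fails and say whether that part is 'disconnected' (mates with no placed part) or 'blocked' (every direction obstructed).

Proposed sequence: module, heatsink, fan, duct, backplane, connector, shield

Invalid at step 5 (disconnected)

1. module@(0, 0) [+x clear] — {module}
2. heatsink@(1, 0) [+x clear] — {heatsink, module}
3. fan@(0, 1) [+y clear] — {fan, heatsink, module}
4. duct@(1, 1) [+x clear] — {duct, fan, heatsink, module}
5. backplane@(2, 2) — no placed neighbour ⇒ disconnected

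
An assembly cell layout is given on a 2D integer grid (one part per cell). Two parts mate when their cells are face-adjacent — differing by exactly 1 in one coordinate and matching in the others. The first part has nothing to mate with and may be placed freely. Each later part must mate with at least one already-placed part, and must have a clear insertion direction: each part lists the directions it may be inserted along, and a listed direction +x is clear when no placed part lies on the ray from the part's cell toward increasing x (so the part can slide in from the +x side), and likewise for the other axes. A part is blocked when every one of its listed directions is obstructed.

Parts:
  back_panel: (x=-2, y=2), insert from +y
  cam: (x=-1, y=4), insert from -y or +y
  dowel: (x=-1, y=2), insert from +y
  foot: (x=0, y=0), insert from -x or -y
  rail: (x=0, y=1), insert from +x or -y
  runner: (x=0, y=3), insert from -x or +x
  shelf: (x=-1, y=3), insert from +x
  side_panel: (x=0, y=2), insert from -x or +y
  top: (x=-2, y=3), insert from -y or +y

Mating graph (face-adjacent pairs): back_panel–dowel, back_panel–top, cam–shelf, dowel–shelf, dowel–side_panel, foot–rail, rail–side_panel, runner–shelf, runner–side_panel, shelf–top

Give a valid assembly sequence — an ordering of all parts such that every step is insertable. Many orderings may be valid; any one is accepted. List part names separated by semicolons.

side_panel; dowel; back_panel; top; shelf; runner; cam; rail; foot

1. side_panel@(0, 2) [-x clear] — {side_panel}
2. dowel@(-1, 2) [+y clear] — {dowel, side_panel}
3. back_panel@(-2, 2) [+y clear] — {back_panel, dowel, side_panel}
4. top@(-2, 3) [+y clear] — {back_panel, dowel, side_panel, top}
5. shelf@(-1, 3) [+x clear] — {back_panel, dowel, shelf, side_panel, top}
6. runner@(0, 3) [+x clear] — {back_panel, dowel, runner, shelf, side_panel, top}
7. cam@(-1, 4) [+y clear] — {back_panel, cam, dowel, runner, shelf, side_panel, top}
8. rail@(0, 1) [+x clear] — {back_panel, cam, dowel, rail, runner, shelf, side_panel, top}
9. foot@(0, 0) [-x clear] — {back_panel, cam, dowel, foot, rail, runner, shelf, side_panel, top}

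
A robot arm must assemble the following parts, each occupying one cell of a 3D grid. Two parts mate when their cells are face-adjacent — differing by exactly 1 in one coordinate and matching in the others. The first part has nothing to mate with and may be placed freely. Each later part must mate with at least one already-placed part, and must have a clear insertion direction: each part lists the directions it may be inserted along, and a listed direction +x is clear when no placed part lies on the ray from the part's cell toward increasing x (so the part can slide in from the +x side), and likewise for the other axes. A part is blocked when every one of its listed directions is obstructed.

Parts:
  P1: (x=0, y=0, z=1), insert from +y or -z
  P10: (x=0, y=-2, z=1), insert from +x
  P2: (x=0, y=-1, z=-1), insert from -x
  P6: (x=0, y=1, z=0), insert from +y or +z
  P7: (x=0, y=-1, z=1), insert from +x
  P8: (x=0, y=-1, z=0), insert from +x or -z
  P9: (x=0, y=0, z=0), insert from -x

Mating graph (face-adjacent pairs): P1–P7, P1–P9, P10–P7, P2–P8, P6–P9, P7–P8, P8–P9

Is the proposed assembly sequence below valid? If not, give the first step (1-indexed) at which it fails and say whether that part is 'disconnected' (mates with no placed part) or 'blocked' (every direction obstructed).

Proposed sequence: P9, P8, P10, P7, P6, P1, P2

Invalid at step 3 (disconnected)

1. P9@(0, 0, 0) [-x clear] — {P9}
2. P8@(0, -1, 0) [+x clear] — {P8, P9}
3. P10@(0, -2, 1) — no placed neighbour ⇒ disconnected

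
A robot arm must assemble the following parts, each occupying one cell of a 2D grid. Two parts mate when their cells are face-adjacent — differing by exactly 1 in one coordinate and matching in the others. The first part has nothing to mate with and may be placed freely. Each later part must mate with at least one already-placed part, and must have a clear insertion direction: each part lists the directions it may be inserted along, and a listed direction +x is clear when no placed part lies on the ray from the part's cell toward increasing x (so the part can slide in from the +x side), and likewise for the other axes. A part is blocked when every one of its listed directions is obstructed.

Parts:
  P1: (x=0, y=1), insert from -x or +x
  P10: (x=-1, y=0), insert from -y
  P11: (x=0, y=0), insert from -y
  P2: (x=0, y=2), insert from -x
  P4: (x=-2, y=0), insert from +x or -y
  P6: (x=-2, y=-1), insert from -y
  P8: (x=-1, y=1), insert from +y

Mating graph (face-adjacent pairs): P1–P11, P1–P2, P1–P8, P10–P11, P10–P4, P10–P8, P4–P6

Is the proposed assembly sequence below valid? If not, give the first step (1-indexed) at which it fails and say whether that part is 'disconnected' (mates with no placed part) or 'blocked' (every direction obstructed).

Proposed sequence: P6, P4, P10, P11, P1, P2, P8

Valid

1. P6@(-2, -1) [-y clear] — {P6}
2. P4@(-2, 0) [+x clear] — {P4, P6}
3. P10@(-1, 0) [-y clear] — {P10, P4, P6}
4. P11@(0, 0) [-y clear] — {P10, P11, P4, P6}
5. P1@(0, 1) [-x clear] — {P1, P10, P11, P4, P6}
6. P2@(0, 2) [-x clear] — {P1, P10, P11, P2, P4, P6}
7. P8@(-1, 1) [+y clear] — {P1, P10, P11, P2, P4, P6, P8}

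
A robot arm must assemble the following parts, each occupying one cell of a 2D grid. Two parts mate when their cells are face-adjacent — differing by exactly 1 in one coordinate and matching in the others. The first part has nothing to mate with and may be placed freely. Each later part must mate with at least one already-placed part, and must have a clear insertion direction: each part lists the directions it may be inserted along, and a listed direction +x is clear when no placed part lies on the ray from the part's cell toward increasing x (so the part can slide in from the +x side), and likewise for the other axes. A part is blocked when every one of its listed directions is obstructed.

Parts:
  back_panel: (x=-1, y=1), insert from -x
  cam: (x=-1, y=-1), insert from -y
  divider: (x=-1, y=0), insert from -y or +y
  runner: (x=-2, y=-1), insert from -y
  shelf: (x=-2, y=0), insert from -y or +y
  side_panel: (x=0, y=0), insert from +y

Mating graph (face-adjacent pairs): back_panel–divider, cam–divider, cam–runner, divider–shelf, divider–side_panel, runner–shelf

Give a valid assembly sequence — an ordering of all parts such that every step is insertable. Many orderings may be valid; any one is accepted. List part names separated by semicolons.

back_panel; divider; side_panel; shelf; runner; cam

1. back_panel@(-1, 1) [-x clear] — {back_panel}
2. divider@(-1, 0) [-y clear] — {back_panel, divider}
3. side_panel@(0, 0) [+y clear] — {back_panel, divider, side_panel}
4. shelf@(-2, 0) [-y clear] — {back_panel, divider, shelf, side_panel}
5. runner@(-2, -1) [-y clear] — {back_panel, divider, runner, shelf, side_panel}
6. cam@(-1, -1) [-y clear] — {back_panel, cam, divider, runner, shelf, side_panel}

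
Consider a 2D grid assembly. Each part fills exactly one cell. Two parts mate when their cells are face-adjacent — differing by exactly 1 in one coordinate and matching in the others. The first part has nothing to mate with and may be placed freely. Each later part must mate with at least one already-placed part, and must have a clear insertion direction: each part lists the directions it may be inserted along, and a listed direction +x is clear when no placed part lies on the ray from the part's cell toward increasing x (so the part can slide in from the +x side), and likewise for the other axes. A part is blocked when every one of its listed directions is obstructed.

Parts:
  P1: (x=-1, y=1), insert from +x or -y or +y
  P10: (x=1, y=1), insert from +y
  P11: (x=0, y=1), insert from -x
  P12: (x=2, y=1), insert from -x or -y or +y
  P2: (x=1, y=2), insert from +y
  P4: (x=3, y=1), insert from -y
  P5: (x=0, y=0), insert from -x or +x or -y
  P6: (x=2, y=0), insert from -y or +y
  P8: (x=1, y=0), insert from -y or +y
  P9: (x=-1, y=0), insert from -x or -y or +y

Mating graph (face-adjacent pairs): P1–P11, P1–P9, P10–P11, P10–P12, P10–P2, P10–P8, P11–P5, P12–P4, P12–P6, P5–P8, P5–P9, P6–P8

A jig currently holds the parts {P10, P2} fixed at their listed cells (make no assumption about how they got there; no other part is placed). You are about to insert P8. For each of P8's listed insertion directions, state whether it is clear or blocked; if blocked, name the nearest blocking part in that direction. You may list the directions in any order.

-y: ray from P8(1, 0) has no placed part ⇒ clear
+y: nearest on ray is P10@(1, 1) ⇒ blocked

+y: blocked by P10; -y: clear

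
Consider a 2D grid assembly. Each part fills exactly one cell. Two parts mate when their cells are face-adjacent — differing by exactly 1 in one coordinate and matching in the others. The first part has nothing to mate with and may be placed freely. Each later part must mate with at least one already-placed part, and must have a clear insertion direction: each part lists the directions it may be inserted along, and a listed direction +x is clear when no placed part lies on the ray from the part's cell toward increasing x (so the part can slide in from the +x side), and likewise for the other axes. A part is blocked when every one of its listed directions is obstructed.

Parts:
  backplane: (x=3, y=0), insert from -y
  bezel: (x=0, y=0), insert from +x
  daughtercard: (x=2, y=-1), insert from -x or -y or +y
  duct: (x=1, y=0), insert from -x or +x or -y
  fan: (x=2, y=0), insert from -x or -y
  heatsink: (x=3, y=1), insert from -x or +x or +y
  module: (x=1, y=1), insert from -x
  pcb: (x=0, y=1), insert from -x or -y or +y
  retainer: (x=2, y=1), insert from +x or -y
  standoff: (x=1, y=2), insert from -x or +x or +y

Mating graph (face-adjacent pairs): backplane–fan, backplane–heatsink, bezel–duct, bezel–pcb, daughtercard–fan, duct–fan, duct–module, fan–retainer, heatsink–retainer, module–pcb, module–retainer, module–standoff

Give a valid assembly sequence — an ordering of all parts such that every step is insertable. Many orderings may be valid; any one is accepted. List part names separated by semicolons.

1. heatsink@(3, 1) [-x clear] — {heatsink}
2. retainer@(2, 1) [-y clear] — {heatsink, retainer}
3. module@(1, 1) [-x clear] — {heatsink, module, retainer}
4. pcb@(0, 1) [-x clear] — {heatsink, module, pcb, retainer}
5. standoff@(1, 2) [-x clear] — {heatsink, module, pcb, retainer, standoff}
6. bezel@(0, 0) [+x clear] — {bezel, heatsink, module, pcb, retainer, standoff}
7. duct@(1, 0) [+x clear] — {bezel, duct, heatsink, module, pcb, retainer, standoff}
8. fan@(2, 0) [-y clear] — {bezel, duct, fan, heatsink, module, pcb, retainer, standoff}
9. daughtercard@(2, -1) [-x clear] — {bezel, daughtercard, duct, fan, heatsink, module, pcb, retainer, standoff}
10. backplane@(3, 0) [-y clear] — {backplane, bezel, daughtercard, duct, fan, heatsink, module, pcb, retainer, standoff}

heatsink; retainer; module; pcb; standoff; bezel; duct; fan; daughtercard; backplane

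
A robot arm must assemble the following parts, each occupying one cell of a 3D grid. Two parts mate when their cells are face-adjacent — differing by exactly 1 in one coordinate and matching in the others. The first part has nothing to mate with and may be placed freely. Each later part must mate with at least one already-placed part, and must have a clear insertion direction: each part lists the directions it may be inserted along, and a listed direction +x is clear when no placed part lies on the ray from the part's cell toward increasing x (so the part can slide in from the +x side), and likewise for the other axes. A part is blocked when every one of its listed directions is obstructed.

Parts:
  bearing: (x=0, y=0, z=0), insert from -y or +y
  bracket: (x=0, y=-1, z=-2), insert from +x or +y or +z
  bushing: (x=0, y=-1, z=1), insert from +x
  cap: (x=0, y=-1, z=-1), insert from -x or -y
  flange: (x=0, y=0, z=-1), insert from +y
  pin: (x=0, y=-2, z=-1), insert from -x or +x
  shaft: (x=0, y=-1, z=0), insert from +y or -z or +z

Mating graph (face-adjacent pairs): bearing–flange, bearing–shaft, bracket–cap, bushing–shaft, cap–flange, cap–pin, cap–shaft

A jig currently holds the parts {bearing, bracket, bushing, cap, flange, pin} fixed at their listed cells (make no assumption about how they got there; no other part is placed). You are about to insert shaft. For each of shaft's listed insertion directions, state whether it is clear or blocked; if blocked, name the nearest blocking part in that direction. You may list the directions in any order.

+y: nearest on ray is bearing@(0, 0, 0) ⇒ blocked
-z: nearest on ray is cap@(0, -1, -1) ⇒ blocked
+z: nearest on ray is bushing@(0, -1, 1) ⇒ blocked

+y: blocked by bearing; +z: blocked by bushing; -z: blocked by cap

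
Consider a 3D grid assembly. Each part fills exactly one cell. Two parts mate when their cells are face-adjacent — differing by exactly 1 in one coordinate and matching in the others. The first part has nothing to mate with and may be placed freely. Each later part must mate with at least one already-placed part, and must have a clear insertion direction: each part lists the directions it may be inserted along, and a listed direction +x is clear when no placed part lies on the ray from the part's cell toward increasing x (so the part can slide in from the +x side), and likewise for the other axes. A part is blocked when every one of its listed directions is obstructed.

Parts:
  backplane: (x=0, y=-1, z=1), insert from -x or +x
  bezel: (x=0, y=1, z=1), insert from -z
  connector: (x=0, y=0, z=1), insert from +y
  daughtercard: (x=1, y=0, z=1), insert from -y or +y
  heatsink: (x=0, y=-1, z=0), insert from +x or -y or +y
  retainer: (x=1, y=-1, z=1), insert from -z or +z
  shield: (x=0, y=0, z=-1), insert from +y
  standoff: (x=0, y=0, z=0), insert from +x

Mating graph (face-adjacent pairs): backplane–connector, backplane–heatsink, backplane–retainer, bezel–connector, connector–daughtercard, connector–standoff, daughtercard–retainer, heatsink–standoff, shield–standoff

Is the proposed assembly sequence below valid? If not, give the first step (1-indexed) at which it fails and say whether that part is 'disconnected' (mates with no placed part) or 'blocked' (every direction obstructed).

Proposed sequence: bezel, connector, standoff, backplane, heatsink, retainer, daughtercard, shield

Invalid at step 2 (blocked)

1. bezel@(0, 1, 1) [-z clear] — {bezel}
2. connector@(0, 0, 1) — +y all obstructed ⇒ blocked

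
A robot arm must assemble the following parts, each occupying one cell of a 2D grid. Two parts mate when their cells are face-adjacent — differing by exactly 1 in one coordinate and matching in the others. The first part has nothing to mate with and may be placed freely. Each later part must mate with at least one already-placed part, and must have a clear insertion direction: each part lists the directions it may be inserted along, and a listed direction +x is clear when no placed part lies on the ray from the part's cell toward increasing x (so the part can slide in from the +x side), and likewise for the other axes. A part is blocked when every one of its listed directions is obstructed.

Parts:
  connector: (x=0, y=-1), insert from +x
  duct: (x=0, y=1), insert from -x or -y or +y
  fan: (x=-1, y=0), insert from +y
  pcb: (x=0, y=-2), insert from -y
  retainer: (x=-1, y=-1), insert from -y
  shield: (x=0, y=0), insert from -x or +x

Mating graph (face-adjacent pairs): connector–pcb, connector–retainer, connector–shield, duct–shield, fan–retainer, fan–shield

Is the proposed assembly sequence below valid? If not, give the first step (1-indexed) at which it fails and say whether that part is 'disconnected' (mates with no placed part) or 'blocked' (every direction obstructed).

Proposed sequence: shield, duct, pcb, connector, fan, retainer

1. shield@(0, 0) [-x clear] — {shield}
2. duct@(0, 1) [-x clear] — {duct, shield}
3. pcb@(0, -2) — no placed neighbour ⇒ disconnected

Invalid at step 3 (disconnected)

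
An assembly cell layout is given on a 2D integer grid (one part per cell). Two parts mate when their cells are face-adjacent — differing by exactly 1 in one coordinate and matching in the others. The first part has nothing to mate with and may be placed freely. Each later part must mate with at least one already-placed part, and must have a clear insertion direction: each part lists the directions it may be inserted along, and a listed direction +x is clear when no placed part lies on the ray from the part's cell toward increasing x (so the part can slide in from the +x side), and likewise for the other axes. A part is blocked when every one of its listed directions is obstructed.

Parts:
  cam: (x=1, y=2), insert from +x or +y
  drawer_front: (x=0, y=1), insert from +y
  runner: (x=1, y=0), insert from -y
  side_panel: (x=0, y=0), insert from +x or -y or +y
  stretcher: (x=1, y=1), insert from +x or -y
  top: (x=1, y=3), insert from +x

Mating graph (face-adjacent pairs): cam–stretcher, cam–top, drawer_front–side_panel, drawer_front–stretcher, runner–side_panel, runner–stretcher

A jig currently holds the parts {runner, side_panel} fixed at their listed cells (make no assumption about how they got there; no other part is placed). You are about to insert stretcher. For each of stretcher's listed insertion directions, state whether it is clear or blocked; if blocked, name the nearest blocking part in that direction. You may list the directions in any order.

+x: ray from stretcher(1, 1) has no placed part ⇒ clear
-y: nearest on ray is runner@(1, 0) ⇒ blocked

+x: clear; -y: blocked by runner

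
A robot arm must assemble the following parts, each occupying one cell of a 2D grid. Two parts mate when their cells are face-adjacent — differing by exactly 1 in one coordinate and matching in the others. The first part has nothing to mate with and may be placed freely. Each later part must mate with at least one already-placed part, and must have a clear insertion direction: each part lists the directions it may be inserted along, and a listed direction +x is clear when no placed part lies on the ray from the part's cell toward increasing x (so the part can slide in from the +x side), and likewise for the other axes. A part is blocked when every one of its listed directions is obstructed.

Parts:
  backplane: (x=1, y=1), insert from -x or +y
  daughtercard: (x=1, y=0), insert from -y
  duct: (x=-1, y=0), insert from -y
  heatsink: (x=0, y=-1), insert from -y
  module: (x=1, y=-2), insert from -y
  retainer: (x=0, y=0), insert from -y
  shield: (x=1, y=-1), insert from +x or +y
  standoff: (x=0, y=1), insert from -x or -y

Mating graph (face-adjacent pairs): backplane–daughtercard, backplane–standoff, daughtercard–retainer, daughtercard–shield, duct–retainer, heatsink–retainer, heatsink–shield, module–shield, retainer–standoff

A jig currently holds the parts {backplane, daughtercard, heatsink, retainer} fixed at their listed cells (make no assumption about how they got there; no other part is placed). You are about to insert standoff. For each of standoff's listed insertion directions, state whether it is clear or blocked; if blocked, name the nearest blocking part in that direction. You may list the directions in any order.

-x: ray from standoff(0, 1) has no placed part ⇒ clear
-y: nearest on ray is retainer@(0, 0) ⇒ blocked

-x: clear; -y: blocked by retainer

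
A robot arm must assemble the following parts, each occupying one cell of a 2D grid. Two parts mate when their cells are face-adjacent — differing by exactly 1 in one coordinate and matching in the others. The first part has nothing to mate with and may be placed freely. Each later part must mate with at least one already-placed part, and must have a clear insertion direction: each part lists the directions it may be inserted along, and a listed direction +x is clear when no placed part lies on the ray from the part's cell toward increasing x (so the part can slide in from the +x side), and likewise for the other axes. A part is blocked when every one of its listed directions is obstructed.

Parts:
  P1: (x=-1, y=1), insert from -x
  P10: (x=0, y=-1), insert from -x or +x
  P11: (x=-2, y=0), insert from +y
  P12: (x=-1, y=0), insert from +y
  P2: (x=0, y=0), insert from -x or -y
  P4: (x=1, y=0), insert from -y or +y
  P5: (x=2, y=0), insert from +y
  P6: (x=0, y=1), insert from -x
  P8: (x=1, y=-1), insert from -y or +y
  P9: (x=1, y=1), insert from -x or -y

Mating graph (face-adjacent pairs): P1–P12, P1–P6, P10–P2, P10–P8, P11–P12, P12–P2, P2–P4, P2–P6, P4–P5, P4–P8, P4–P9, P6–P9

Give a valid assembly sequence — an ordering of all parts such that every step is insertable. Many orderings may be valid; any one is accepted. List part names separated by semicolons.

P4; P2; P12; P11; P10; P8; P9; P6; P1; P5

1. P4@(1, 0) [-y clear] — {P4}
2. P2@(0, 0) [-x clear] — {P2, P4}
3. P12@(-1, 0) [+y clear] — {P12, P2, P4}
4. P11@(-2, 0) [+y clear] — {P11, P12, P2, P4}
5. P10@(0, -1) [-x clear] — {P10, P11, P12, P2, P4}
6. P8@(1, -1) [-y clear] — {P10, P11, P12, P2, P4, P8}
7. P9@(1, 1) [-x clear] — {P10, P11, P12, P2, P4, P8, P9}
8. P6@(0, 1) [-x clear] — {P10, P11, P12, P2, P4, P6, P8, P9}
9. P1@(-1, 1) [-x clear] — {P1, P10, P11, P12, P2, P4, P6, P8, P9}
10. P5@(2, 0) [+y clear] — {P1, P10, P11, P12, P2, P4, P5, P6, P8, P9}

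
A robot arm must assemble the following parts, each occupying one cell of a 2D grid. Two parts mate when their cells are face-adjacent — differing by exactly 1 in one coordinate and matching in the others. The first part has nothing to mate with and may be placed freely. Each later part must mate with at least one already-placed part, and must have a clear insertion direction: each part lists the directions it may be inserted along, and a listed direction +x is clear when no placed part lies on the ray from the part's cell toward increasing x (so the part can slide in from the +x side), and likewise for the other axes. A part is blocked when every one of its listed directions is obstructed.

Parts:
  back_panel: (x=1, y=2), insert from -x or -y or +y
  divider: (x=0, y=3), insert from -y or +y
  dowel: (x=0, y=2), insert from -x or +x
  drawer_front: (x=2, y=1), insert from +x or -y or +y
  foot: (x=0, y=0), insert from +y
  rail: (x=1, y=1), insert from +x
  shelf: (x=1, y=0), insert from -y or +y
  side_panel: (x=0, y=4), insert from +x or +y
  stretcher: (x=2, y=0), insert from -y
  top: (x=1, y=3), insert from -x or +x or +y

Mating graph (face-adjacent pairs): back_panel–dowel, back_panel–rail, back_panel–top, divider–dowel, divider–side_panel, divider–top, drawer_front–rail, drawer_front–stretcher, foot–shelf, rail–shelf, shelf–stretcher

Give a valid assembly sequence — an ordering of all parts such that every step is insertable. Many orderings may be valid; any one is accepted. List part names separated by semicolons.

rail; drawer_front; back_panel; stretcher; shelf; foot; dowel; divider; side_panel; top

1. rail@(1, 1) [+x clear] — {rail}
2. drawer_front@(2, 1) [+x clear] — {drawer_front, rail}
3. back_panel@(1, 2) [-x clear] — {back_panel, drawer_front, rail}
4. stretcher@(2, 0) [-y clear] — {back_panel, drawer_front, rail, stretcher}
5. shelf@(1, 0) [-y clear] — {back_panel, drawer_front, rail, shelf, stretcher}
6. foot@(0, 0) [+y clear] — {back_panel, drawer_front, foot, rail, shelf, stretcher}
7. dowel@(0, 2) [-x clear] — {back_panel, dowel, drawer_front, foot, rail, shelf, stretcher}
8. divider@(0, 3) [+y clear] — {back_panel, divider, dowel, drawer_front, foot, rail, shelf, stretcher}
9. side_panel@(0, 4) [+x clear] — {back_panel, divider, dowel, drawer_front, foot, rail, shelf, side_panel, stretcher}
10. top@(1, 3) [+x clear] — {back_panel, divider, dowel, drawer_front, foot, rail, shelf, side_panel, stretcher, top}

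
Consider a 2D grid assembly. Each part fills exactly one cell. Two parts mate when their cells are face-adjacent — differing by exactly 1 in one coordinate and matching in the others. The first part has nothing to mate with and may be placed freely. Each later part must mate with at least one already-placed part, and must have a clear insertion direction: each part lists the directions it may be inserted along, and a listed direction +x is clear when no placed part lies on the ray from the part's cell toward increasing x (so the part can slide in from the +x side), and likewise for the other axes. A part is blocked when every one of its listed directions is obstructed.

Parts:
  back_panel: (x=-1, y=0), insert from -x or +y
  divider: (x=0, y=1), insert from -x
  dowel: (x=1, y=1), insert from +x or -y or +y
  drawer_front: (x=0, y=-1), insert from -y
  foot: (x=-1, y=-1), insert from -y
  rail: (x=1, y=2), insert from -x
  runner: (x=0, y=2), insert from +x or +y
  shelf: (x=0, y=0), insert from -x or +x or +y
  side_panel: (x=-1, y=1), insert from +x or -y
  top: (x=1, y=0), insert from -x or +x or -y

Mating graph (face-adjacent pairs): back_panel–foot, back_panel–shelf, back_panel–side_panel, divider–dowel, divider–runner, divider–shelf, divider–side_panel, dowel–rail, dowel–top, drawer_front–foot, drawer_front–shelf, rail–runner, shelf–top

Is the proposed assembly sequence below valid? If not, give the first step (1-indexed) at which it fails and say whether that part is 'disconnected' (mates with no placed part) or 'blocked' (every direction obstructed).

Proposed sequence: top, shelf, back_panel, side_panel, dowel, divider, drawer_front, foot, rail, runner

Invalid at step 6 (blocked)

1. top@(1, 0) [-x clear] — {top}
2. shelf@(0, 0) [-x clear] — {shelf, top}
3. back_panel@(-1, 0) [-x clear] — {back_panel, shelf, top}
4. side_panel@(-1, 1) [+x clear] — {back_panel, shelf, side_panel, top}
5. dowel@(1, 1) [+x clear] — {back_panel, dowel, shelf, side_panel, top}
6. divider@(0, 1) — -x all obstructed ⇒ blocked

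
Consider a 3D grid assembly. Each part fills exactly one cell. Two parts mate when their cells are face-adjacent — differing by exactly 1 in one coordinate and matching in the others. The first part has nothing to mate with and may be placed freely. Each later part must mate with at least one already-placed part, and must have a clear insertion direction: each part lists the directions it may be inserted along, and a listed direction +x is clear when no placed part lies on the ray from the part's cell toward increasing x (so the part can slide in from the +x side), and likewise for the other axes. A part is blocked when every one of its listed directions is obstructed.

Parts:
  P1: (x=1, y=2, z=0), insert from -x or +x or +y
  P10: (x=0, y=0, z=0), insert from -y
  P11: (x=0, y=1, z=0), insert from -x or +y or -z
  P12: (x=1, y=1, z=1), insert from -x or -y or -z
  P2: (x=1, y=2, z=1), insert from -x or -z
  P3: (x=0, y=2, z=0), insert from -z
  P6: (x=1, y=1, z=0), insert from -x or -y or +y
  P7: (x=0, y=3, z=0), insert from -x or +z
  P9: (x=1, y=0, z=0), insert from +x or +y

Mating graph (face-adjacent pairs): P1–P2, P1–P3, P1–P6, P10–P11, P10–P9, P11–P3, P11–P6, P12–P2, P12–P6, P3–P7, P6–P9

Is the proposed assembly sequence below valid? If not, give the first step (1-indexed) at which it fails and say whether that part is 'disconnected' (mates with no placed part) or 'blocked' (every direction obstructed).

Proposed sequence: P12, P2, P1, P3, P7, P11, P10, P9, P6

Invalid at step 9 (blocked)

1. P12@(1, 1, 1) [-x clear] — {P12}
2. P2@(1, 2, 1) [-x clear] — {P12, P2}
3. P1@(1, 2, 0) [-x clear] — {P1, P12, P2}
4. P3@(0, 2, 0) [-z clear] — {P1, P12, P2, P3}
5. P7@(0, 3, 0) [-x clear] — {P1, P12, P2, P3, P7}
6. P11@(0, 1, 0) [-x clear] — {P1, P11, P12, P2, P3, P7}
7. P10@(0, 0, 0) [-y clear] — {P1, P10, P11, P12, P2, P3, P7}
8. P9@(1, 0, 0) [+x clear] — {P1, P10, P11, P12, P2, P3, P7, P9}
9. P6@(1, 1, 0) — -x/-y/+y all obstructed ⇒ blocked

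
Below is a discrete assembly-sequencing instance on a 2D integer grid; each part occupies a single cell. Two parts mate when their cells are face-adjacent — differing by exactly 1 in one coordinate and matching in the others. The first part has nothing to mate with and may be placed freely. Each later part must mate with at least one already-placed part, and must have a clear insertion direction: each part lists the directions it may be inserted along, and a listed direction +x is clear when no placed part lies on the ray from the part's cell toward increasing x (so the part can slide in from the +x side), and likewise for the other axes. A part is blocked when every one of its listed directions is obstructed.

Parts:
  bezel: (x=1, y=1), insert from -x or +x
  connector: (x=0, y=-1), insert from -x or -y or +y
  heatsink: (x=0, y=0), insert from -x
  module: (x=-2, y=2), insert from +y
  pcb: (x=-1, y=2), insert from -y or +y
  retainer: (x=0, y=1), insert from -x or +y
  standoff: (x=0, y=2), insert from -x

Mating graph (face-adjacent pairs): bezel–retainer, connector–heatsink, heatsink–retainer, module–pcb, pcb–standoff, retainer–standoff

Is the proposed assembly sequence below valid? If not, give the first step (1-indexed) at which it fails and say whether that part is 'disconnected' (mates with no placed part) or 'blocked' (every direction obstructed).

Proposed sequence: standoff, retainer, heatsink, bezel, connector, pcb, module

1. standoff@(0, 2) [-x clear] — {standoff}
2. retainer@(0, 1) [-x clear] — {retainer, standoff}
3. heatsink@(0, 0) [-x clear] — {heatsink, retainer, standoff}
4. bezel@(1, 1) [+x clear] — {bezel, heatsink, retainer, standoff}
5. connector@(0, -1) [-x clear] — {bezel, connector, heatsink, retainer, standoff}
6. pcb@(-1, 2) [-y clear] — {bezel, connector, heatsink, pcb, retainer, standoff}
7. module@(-2, 2) [+y clear] — {bezel, connector, heatsink, module, pcb, retainer, standoff}

Valid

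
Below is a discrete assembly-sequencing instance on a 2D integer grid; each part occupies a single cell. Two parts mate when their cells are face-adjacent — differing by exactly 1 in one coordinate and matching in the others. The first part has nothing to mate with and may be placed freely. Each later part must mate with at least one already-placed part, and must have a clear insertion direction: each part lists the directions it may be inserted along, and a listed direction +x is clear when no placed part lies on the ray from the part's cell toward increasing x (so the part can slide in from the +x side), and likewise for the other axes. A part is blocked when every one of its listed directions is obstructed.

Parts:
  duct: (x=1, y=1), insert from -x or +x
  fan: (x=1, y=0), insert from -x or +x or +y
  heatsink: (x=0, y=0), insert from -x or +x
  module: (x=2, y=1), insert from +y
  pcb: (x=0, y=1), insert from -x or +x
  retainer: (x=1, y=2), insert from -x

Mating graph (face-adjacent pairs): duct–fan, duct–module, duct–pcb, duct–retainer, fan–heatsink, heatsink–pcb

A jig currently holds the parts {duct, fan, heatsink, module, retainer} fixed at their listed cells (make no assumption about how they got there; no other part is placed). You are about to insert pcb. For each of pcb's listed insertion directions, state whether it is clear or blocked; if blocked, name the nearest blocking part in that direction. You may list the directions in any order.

-x: ray from pcb(0, 1) has no placed part ⇒ clear
+x: nearest on ray is duct@(1, 1) ⇒ blocked

+x: blocked by duct; -x: clear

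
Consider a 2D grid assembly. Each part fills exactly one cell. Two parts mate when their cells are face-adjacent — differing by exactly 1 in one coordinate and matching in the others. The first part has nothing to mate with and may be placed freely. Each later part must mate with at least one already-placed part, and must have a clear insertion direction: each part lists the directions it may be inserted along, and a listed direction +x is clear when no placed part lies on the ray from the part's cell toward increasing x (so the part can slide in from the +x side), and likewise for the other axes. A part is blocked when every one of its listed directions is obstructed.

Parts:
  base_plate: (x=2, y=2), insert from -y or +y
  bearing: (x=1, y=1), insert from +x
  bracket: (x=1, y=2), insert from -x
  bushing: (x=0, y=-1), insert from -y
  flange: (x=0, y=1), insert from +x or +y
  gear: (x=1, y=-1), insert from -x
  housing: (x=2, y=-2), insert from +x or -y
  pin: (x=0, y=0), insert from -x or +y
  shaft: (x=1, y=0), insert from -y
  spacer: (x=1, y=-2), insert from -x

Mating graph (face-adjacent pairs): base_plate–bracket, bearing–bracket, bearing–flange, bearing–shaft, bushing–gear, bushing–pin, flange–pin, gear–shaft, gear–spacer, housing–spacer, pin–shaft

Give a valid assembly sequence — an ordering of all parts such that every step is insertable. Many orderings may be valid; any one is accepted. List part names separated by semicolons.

pin; shaft; bearing; gear; spacer; bushing; housing; bracket; base_plate; flange

1. pin@(0, 0) [-x clear] — {pin}
2. shaft@(1, 0) [-y clear] — {pin, shaft}
3. bearing@(1, 1) [+x clear] — {bearing, pin, shaft}
4. gear@(1, -1) [-x clear] — {bearing, gear, pin, shaft}
5. spacer@(1, -2) [-x clear] — {bearing, gear, pin, shaft, spacer}
6. bushing@(0, -1) [-y clear] — {bearing, bushing, gear, pin, shaft, spacer}
7. housing@(2, -2) [+x clear] — {bearing, bushing, gear, housing, pin, shaft, spacer}
8. bracket@(1, 2) [-x clear] — {bearing, bracket, bushing, gear, housing, pin, shaft, spacer}
9. base_plate@(2, 2) [+y clear] — {base_plate, bearing, bracket, bushing, gear, housing, pin, shaft, spacer}
10. flange@(0, 1) [+y clear] — {base_plate, bearing, bracket, bushing, flange, gear, housing, pin, shaft, spacer}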